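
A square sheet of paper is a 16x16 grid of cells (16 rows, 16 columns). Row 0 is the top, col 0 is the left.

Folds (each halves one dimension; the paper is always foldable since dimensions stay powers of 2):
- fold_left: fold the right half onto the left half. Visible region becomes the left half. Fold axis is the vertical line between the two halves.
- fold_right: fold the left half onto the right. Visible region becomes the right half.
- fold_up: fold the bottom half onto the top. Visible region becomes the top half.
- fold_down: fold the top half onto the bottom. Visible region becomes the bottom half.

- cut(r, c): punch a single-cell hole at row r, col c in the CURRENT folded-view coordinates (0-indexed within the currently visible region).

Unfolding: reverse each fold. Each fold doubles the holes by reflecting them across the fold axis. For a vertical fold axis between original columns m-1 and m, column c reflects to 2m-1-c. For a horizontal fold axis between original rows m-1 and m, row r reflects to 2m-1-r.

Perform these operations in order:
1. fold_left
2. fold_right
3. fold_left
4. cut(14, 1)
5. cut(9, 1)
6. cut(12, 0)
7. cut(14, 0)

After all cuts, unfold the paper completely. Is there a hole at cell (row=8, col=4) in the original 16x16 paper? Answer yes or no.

Answer: no

Derivation:
Op 1 fold_left: fold axis v@8; visible region now rows[0,16) x cols[0,8) = 16x8
Op 2 fold_right: fold axis v@4; visible region now rows[0,16) x cols[4,8) = 16x4
Op 3 fold_left: fold axis v@6; visible region now rows[0,16) x cols[4,6) = 16x2
Op 4 cut(14, 1): punch at orig (14,5); cuts so far [(14, 5)]; region rows[0,16) x cols[4,6) = 16x2
Op 5 cut(9, 1): punch at orig (9,5); cuts so far [(9, 5), (14, 5)]; region rows[0,16) x cols[4,6) = 16x2
Op 6 cut(12, 0): punch at orig (12,4); cuts so far [(9, 5), (12, 4), (14, 5)]; region rows[0,16) x cols[4,6) = 16x2
Op 7 cut(14, 0): punch at orig (14,4); cuts so far [(9, 5), (12, 4), (14, 4), (14, 5)]; region rows[0,16) x cols[4,6) = 16x2
Unfold 1 (reflect across v@6): 8 holes -> [(9, 5), (9, 6), (12, 4), (12, 7), (14, 4), (14, 5), (14, 6), (14, 7)]
Unfold 2 (reflect across v@4): 16 holes -> [(9, 1), (9, 2), (9, 5), (9, 6), (12, 0), (12, 3), (12, 4), (12, 7), (14, 0), (14, 1), (14, 2), (14, 3), (14, 4), (14, 5), (14, 6), (14, 7)]
Unfold 3 (reflect across v@8): 32 holes -> [(9, 1), (9, 2), (9, 5), (9, 6), (9, 9), (9, 10), (9, 13), (9, 14), (12, 0), (12, 3), (12, 4), (12, 7), (12, 8), (12, 11), (12, 12), (12, 15), (14, 0), (14, 1), (14, 2), (14, 3), (14, 4), (14, 5), (14, 6), (14, 7), (14, 8), (14, 9), (14, 10), (14, 11), (14, 12), (14, 13), (14, 14), (14, 15)]
Holes: [(9, 1), (9, 2), (9, 5), (9, 6), (9, 9), (9, 10), (9, 13), (9, 14), (12, 0), (12, 3), (12, 4), (12, 7), (12, 8), (12, 11), (12, 12), (12, 15), (14, 0), (14, 1), (14, 2), (14, 3), (14, 4), (14, 5), (14, 6), (14, 7), (14, 8), (14, 9), (14, 10), (14, 11), (14, 12), (14, 13), (14, 14), (14, 15)]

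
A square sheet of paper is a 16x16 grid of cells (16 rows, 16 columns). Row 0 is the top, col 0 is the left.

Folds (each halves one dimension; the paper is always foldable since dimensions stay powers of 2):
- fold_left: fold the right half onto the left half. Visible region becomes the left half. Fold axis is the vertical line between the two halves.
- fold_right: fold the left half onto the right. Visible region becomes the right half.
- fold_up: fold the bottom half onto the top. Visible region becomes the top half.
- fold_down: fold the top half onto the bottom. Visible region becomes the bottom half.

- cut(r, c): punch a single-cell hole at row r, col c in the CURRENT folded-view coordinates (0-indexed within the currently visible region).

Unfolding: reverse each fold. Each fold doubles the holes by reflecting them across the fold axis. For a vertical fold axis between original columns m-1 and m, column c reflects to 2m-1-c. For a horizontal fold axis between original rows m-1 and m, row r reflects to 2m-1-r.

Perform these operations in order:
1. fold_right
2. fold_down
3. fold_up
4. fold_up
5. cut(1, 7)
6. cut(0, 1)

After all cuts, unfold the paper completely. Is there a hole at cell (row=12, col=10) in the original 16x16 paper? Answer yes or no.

Answer: no

Derivation:
Op 1 fold_right: fold axis v@8; visible region now rows[0,16) x cols[8,16) = 16x8
Op 2 fold_down: fold axis h@8; visible region now rows[8,16) x cols[8,16) = 8x8
Op 3 fold_up: fold axis h@12; visible region now rows[8,12) x cols[8,16) = 4x8
Op 4 fold_up: fold axis h@10; visible region now rows[8,10) x cols[8,16) = 2x8
Op 5 cut(1, 7): punch at orig (9,15); cuts so far [(9, 15)]; region rows[8,10) x cols[8,16) = 2x8
Op 6 cut(0, 1): punch at orig (8,9); cuts so far [(8, 9), (9, 15)]; region rows[8,10) x cols[8,16) = 2x8
Unfold 1 (reflect across h@10): 4 holes -> [(8, 9), (9, 15), (10, 15), (11, 9)]
Unfold 2 (reflect across h@12): 8 holes -> [(8, 9), (9, 15), (10, 15), (11, 9), (12, 9), (13, 15), (14, 15), (15, 9)]
Unfold 3 (reflect across h@8): 16 holes -> [(0, 9), (1, 15), (2, 15), (3, 9), (4, 9), (5, 15), (6, 15), (7, 9), (8, 9), (9, 15), (10, 15), (11, 9), (12, 9), (13, 15), (14, 15), (15, 9)]
Unfold 4 (reflect across v@8): 32 holes -> [(0, 6), (0, 9), (1, 0), (1, 15), (2, 0), (2, 15), (3, 6), (3, 9), (4, 6), (4, 9), (5, 0), (5, 15), (6, 0), (6, 15), (7, 6), (7, 9), (8, 6), (8, 9), (9, 0), (9, 15), (10, 0), (10, 15), (11, 6), (11, 9), (12, 6), (12, 9), (13, 0), (13, 15), (14, 0), (14, 15), (15, 6), (15, 9)]
Holes: [(0, 6), (0, 9), (1, 0), (1, 15), (2, 0), (2, 15), (3, 6), (3, 9), (4, 6), (4, 9), (5, 0), (5, 15), (6, 0), (6, 15), (7, 6), (7, 9), (8, 6), (8, 9), (9, 0), (9, 15), (10, 0), (10, 15), (11, 6), (11, 9), (12, 6), (12, 9), (13, 0), (13, 15), (14, 0), (14, 15), (15, 6), (15, 9)]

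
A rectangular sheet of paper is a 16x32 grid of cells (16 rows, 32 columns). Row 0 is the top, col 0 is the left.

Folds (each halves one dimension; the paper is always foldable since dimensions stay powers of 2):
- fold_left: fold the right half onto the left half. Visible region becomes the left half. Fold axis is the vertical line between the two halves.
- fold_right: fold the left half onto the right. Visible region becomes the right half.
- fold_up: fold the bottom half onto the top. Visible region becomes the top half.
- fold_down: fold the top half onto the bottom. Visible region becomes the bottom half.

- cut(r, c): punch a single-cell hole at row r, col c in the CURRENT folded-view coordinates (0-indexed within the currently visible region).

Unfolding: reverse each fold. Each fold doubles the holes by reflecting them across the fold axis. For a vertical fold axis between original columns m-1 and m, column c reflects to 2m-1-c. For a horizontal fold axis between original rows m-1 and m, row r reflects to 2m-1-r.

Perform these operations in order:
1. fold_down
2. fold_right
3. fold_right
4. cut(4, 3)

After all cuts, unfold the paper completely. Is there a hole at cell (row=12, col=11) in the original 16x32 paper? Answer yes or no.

Answer: yes

Derivation:
Op 1 fold_down: fold axis h@8; visible region now rows[8,16) x cols[0,32) = 8x32
Op 2 fold_right: fold axis v@16; visible region now rows[8,16) x cols[16,32) = 8x16
Op 3 fold_right: fold axis v@24; visible region now rows[8,16) x cols[24,32) = 8x8
Op 4 cut(4, 3): punch at orig (12,27); cuts so far [(12, 27)]; region rows[8,16) x cols[24,32) = 8x8
Unfold 1 (reflect across v@24): 2 holes -> [(12, 20), (12, 27)]
Unfold 2 (reflect across v@16): 4 holes -> [(12, 4), (12, 11), (12, 20), (12, 27)]
Unfold 3 (reflect across h@8): 8 holes -> [(3, 4), (3, 11), (3, 20), (3, 27), (12, 4), (12, 11), (12, 20), (12, 27)]
Holes: [(3, 4), (3, 11), (3, 20), (3, 27), (12, 4), (12, 11), (12, 20), (12, 27)]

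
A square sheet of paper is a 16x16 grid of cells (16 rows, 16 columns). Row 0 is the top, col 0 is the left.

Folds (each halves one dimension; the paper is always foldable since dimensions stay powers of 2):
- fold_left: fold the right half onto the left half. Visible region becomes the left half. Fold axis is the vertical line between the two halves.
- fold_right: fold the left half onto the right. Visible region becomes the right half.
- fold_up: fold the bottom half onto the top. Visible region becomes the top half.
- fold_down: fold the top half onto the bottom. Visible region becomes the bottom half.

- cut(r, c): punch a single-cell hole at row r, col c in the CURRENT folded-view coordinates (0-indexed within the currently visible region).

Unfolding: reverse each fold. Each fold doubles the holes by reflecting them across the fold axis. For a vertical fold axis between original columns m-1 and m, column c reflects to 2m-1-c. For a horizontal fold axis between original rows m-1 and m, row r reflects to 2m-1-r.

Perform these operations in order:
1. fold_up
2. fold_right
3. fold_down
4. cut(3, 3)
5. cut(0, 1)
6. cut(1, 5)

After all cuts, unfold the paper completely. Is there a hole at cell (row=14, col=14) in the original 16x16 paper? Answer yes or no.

Op 1 fold_up: fold axis h@8; visible region now rows[0,8) x cols[0,16) = 8x16
Op 2 fold_right: fold axis v@8; visible region now rows[0,8) x cols[8,16) = 8x8
Op 3 fold_down: fold axis h@4; visible region now rows[4,8) x cols[8,16) = 4x8
Op 4 cut(3, 3): punch at orig (7,11); cuts so far [(7, 11)]; region rows[4,8) x cols[8,16) = 4x8
Op 5 cut(0, 1): punch at orig (4,9); cuts so far [(4, 9), (7, 11)]; region rows[4,8) x cols[8,16) = 4x8
Op 6 cut(1, 5): punch at orig (5,13); cuts so far [(4, 9), (5, 13), (7, 11)]; region rows[4,8) x cols[8,16) = 4x8
Unfold 1 (reflect across h@4): 6 holes -> [(0, 11), (2, 13), (3, 9), (4, 9), (5, 13), (7, 11)]
Unfold 2 (reflect across v@8): 12 holes -> [(0, 4), (0, 11), (2, 2), (2, 13), (3, 6), (3, 9), (4, 6), (4, 9), (5, 2), (5, 13), (7, 4), (7, 11)]
Unfold 3 (reflect across h@8): 24 holes -> [(0, 4), (0, 11), (2, 2), (2, 13), (3, 6), (3, 9), (4, 6), (4, 9), (5, 2), (5, 13), (7, 4), (7, 11), (8, 4), (8, 11), (10, 2), (10, 13), (11, 6), (11, 9), (12, 6), (12, 9), (13, 2), (13, 13), (15, 4), (15, 11)]
Holes: [(0, 4), (0, 11), (2, 2), (2, 13), (3, 6), (3, 9), (4, 6), (4, 9), (5, 2), (5, 13), (7, 4), (7, 11), (8, 4), (8, 11), (10, 2), (10, 13), (11, 6), (11, 9), (12, 6), (12, 9), (13, 2), (13, 13), (15, 4), (15, 11)]

Answer: no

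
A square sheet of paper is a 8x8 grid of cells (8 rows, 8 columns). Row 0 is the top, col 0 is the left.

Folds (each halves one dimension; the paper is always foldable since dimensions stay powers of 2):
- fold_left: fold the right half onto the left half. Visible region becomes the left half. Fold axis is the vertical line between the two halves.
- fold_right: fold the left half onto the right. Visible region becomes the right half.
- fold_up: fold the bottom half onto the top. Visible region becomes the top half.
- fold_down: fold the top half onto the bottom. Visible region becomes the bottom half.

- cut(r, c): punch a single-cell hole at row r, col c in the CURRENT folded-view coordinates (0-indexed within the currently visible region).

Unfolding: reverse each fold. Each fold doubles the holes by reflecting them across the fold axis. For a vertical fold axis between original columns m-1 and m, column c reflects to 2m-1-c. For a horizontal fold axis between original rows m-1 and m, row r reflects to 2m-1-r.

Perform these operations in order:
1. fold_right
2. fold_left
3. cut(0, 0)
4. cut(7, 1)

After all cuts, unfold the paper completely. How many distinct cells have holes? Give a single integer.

Answer: 8

Derivation:
Op 1 fold_right: fold axis v@4; visible region now rows[0,8) x cols[4,8) = 8x4
Op 2 fold_left: fold axis v@6; visible region now rows[0,8) x cols[4,6) = 8x2
Op 3 cut(0, 0): punch at orig (0,4); cuts so far [(0, 4)]; region rows[0,8) x cols[4,6) = 8x2
Op 4 cut(7, 1): punch at orig (7,5); cuts so far [(0, 4), (7, 5)]; region rows[0,8) x cols[4,6) = 8x2
Unfold 1 (reflect across v@6): 4 holes -> [(0, 4), (0, 7), (7, 5), (7, 6)]
Unfold 2 (reflect across v@4): 8 holes -> [(0, 0), (0, 3), (0, 4), (0, 7), (7, 1), (7, 2), (7, 5), (7, 6)]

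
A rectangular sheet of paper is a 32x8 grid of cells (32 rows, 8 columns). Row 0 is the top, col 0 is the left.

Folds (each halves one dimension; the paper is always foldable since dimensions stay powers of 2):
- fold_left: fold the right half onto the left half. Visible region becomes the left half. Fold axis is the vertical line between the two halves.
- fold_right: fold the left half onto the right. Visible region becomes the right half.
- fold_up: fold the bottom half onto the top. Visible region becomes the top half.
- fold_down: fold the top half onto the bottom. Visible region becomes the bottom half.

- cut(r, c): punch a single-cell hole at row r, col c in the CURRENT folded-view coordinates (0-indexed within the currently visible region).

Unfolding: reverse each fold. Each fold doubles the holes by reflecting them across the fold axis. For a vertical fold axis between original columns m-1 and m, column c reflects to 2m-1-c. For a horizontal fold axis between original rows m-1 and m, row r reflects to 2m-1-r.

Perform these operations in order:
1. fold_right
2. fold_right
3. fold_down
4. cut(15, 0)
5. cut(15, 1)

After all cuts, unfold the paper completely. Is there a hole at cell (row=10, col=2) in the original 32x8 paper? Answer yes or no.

Op 1 fold_right: fold axis v@4; visible region now rows[0,32) x cols[4,8) = 32x4
Op 2 fold_right: fold axis v@6; visible region now rows[0,32) x cols[6,8) = 32x2
Op 3 fold_down: fold axis h@16; visible region now rows[16,32) x cols[6,8) = 16x2
Op 4 cut(15, 0): punch at orig (31,6); cuts so far [(31, 6)]; region rows[16,32) x cols[6,8) = 16x2
Op 5 cut(15, 1): punch at orig (31,7); cuts so far [(31, 6), (31, 7)]; region rows[16,32) x cols[6,8) = 16x2
Unfold 1 (reflect across h@16): 4 holes -> [(0, 6), (0, 7), (31, 6), (31, 7)]
Unfold 2 (reflect across v@6): 8 holes -> [(0, 4), (0, 5), (0, 6), (0, 7), (31, 4), (31, 5), (31, 6), (31, 7)]
Unfold 3 (reflect across v@4): 16 holes -> [(0, 0), (0, 1), (0, 2), (0, 3), (0, 4), (0, 5), (0, 6), (0, 7), (31, 0), (31, 1), (31, 2), (31, 3), (31, 4), (31, 5), (31, 6), (31, 7)]
Holes: [(0, 0), (0, 1), (0, 2), (0, 3), (0, 4), (0, 5), (0, 6), (0, 7), (31, 0), (31, 1), (31, 2), (31, 3), (31, 4), (31, 5), (31, 6), (31, 7)]

Answer: no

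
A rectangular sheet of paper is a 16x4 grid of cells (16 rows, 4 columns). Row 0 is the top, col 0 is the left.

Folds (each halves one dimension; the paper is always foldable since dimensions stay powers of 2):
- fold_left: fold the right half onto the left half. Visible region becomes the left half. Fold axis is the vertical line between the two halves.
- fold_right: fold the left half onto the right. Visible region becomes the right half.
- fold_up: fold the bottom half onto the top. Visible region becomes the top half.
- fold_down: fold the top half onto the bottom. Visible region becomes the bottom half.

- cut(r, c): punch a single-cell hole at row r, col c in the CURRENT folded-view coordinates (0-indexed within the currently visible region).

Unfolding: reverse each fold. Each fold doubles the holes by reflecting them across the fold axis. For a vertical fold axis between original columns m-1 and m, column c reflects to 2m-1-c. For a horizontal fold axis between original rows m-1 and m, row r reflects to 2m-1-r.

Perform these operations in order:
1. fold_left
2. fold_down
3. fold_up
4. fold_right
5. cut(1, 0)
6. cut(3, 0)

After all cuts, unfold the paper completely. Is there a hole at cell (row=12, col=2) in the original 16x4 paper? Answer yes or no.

Answer: yes

Derivation:
Op 1 fold_left: fold axis v@2; visible region now rows[0,16) x cols[0,2) = 16x2
Op 2 fold_down: fold axis h@8; visible region now rows[8,16) x cols[0,2) = 8x2
Op 3 fold_up: fold axis h@12; visible region now rows[8,12) x cols[0,2) = 4x2
Op 4 fold_right: fold axis v@1; visible region now rows[8,12) x cols[1,2) = 4x1
Op 5 cut(1, 0): punch at orig (9,1); cuts so far [(9, 1)]; region rows[8,12) x cols[1,2) = 4x1
Op 6 cut(3, 0): punch at orig (11,1); cuts so far [(9, 1), (11, 1)]; region rows[8,12) x cols[1,2) = 4x1
Unfold 1 (reflect across v@1): 4 holes -> [(9, 0), (9, 1), (11, 0), (11, 1)]
Unfold 2 (reflect across h@12): 8 holes -> [(9, 0), (9, 1), (11, 0), (11, 1), (12, 0), (12, 1), (14, 0), (14, 1)]
Unfold 3 (reflect across h@8): 16 holes -> [(1, 0), (1, 1), (3, 0), (3, 1), (4, 0), (4, 1), (6, 0), (6, 1), (9, 0), (9, 1), (11, 0), (11, 1), (12, 0), (12, 1), (14, 0), (14, 1)]
Unfold 4 (reflect across v@2): 32 holes -> [(1, 0), (1, 1), (1, 2), (1, 3), (3, 0), (3, 1), (3, 2), (3, 3), (4, 0), (4, 1), (4, 2), (4, 3), (6, 0), (6, 1), (6, 2), (6, 3), (9, 0), (9, 1), (9, 2), (9, 3), (11, 0), (11, 1), (11, 2), (11, 3), (12, 0), (12, 1), (12, 2), (12, 3), (14, 0), (14, 1), (14, 2), (14, 3)]
Holes: [(1, 0), (1, 1), (1, 2), (1, 3), (3, 0), (3, 1), (3, 2), (3, 3), (4, 0), (4, 1), (4, 2), (4, 3), (6, 0), (6, 1), (6, 2), (6, 3), (9, 0), (9, 1), (9, 2), (9, 3), (11, 0), (11, 1), (11, 2), (11, 3), (12, 0), (12, 1), (12, 2), (12, 3), (14, 0), (14, 1), (14, 2), (14, 3)]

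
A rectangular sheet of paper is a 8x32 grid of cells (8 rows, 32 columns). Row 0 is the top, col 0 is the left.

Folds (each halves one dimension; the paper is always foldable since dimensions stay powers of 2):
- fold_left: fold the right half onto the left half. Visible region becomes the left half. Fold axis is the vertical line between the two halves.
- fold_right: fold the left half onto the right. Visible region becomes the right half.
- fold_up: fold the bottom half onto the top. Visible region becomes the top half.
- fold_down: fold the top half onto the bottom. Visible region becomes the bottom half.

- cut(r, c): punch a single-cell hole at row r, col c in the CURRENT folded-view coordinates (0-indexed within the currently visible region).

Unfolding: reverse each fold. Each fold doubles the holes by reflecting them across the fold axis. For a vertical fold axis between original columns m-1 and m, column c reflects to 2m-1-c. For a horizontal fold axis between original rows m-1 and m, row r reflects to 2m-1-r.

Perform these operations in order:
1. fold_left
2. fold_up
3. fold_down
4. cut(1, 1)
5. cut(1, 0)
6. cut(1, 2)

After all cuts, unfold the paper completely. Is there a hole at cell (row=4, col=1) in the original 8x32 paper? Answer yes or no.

Op 1 fold_left: fold axis v@16; visible region now rows[0,8) x cols[0,16) = 8x16
Op 2 fold_up: fold axis h@4; visible region now rows[0,4) x cols[0,16) = 4x16
Op 3 fold_down: fold axis h@2; visible region now rows[2,4) x cols[0,16) = 2x16
Op 4 cut(1, 1): punch at orig (3,1); cuts so far [(3, 1)]; region rows[2,4) x cols[0,16) = 2x16
Op 5 cut(1, 0): punch at orig (3,0); cuts so far [(3, 0), (3, 1)]; region rows[2,4) x cols[0,16) = 2x16
Op 6 cut(1, 2): punch at orig (3,2); cuts so far [(3, 0), (3, 1), (3, 2)]; region rows[2,4) x cols[0,16) = 2x16
Unfold 1 (reflect across h@2): 6 holes -> [(0, 0), (0, 1), (0, 2), (3, 0), (3, 1), (3, 2)]
Unfold 2 (reflect across h@4): 12 holes -> [(0, 0), (0, 1), (0, 2), (3, 0), (3, 1), (3, 2), (4, 0), (4, 1), (4, 2), (7, 0), (7, 1), (7, 2)]
Unfold 3 (reflect across v@16): 24 holes -> [(0, 0), (0, 1), (0, 2), (0, 29), (0, 30), (0, 31), (3, 0), (3, 1), (3, 2), (3, 29), (3, 30), (3, 31), (4, 0), (4, 1), (4, 2), (4, 29), (4, 30), (4, 31), (7, 0), (7, 1), (7, 2), (7, 29), (7, 30), (7, 31)]
Holes: [(0, 0), (0, 1), (0, 2), (0, 29), (0, 30), (0, 31), (3, 0), (3, 1), (3, 2), (3, 29), (3, 30), (3, 31), (4, 0), (4, 1), (4, 2), (4, 29), (4, 30), (4, 31), (7, 0), (7, 1), (7, 2), (7, 29), (7, 30), (7, 31)]

Answer: yes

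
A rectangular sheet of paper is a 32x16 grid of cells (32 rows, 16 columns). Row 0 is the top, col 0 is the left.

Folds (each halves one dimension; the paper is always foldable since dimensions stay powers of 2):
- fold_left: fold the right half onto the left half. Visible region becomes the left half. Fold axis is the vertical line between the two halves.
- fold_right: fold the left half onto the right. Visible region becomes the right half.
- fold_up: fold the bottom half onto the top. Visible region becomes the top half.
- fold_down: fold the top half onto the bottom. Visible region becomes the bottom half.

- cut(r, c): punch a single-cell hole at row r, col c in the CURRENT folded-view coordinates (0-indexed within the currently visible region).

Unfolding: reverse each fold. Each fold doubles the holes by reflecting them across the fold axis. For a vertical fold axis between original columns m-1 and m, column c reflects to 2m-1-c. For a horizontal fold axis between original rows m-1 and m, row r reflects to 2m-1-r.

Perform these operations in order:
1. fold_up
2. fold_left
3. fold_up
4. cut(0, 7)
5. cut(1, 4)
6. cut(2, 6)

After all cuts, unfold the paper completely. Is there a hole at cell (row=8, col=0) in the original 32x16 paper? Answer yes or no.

Answer: no

Derivation:
Op 1 fold_up: fold axis h@16; visible region now rows[0,16) x cols[0,16) = 16x16
Op 2 fold_left: fold axis v@8; visible region now rows[0,16) x cols[0,8) = 16x8
Op 3 fold_up: fold axis h@8; visible region now rows[0,8) x cols[0,8) = 8x8
Op 4 cut(0, 7): punch at orig (0,7); cuts so far [(0, 7)]; region rows[0,8) x cols[0,8) = 8x8
Op 5 cut(1, 4): punch at orig (1,4); cuts so far [(0, 7), (1, 4)]; region rows[0,8) x cols[0,8) = 8x8
Op 6 cut(2, 6): punch at orig (2,6); cuts so far [(0, 7), (1, 4), (2, 6)]; region rows[0,8) x cols[0,8) = 8x8
Unfold 1 (reflect across h@8): 6 holes -> [(0, 7), (1, 4), (2, 6), (13, 6), (14, 4), (15, 7)]
Unfold 2 (reflect across v@8): 12 holes -> [(0, 7), (0, 8), (1, 4), (1, 11), (2, 6), (2, 9), (13, 6), (13, 9), (14, 4), (14, 11), (15, 7), (15, 8)]
Unfold 3 (reflect across h@16): 24 holes -> [(0, 7), (0, 8), (1, 4), (1, 11), (2, 6), (2, 9), (13, 6), (13, 9), (14, 4), (14, 11), (15, 7), (15, 8), (16, 7), (16, 8), (17, 4), (17, 11), (18, 6), (18, 9), (29, 6), (29, 9), (30, 4), (30, 11), (31, 7), (31, 8)]
Holes: [(0, 7), (0, 8), (1, 4), (1, 11), (2, 6), (2, 9), (13, 6), (13, 9), (14, 4), (14, 11), (15, 7), (15, 8), (16, 7), (16, 8), (17, 4), (17, 11), (18, 6), (18, 9), (29, 6), (29, 9), (30, 4), (30, 11), (31, 7), (31, 8)]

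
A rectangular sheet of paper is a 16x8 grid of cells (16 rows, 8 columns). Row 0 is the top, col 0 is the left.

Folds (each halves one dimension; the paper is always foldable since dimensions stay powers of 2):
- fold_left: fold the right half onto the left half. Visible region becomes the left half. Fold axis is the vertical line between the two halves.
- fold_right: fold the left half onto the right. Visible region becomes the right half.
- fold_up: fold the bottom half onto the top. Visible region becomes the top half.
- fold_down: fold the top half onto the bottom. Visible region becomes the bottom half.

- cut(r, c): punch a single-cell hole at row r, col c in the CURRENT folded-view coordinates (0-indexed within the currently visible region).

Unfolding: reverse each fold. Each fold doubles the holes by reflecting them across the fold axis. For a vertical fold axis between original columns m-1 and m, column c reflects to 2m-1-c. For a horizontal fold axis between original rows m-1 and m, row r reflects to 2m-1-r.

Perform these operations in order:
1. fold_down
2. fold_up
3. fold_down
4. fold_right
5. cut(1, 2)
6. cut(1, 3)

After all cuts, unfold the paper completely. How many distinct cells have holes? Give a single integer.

Op 1 fold_down: fold axis h@8; visible region now rows[8,16) x cols[0,8) = 8x8
Op 2 fold_up: fold axis h@12; visible region now rows[8,12) x cols[0,8) = 4x8
Op 3 fold_down: fold axis h@10; visible region now rows[10,12) x cols[0,8) = 2x8
Op 4 fold_right: fold axis v@4; visible region now rows[10,12) x cols[4,8) = 2x4
Op 5 cut(1, 2): punch at orig (11,6); cuts so far [(11, 6)]; region rows[10,12) x cols[4,8) = 2x4
Op 6 cut(1, 3): punch at orig (11,7); cuts so far [(11, 6), (11, 7)]; region rows[10,12) x cols[4,8) = 2x4
Unfold 1 (reflect across v@4): 4 holes -> [(11, 0), (11, 1), (11, 6), (11, 7)]
Unfold 2 (reflect across h@10): 8 holes -> [(8, 0), (8, 1), (8, 6), (8, 7), (11, 0), (11, 1), (11, 6), (11, 7)]
Unfold 3 (reflect across h@12): 16 holes -> [(8, 0), (8, 1), (8, 6), (8, 7), (11, 0), (11, 1), (11, 6), (11, 7), (12, 0), (12, 1), (12, 6), (12, 7), (15, 0), (15, 1), (15, 6), (15, 7)]
Unfold 4 (reflect across h@8): 32 holes -> [(0, 0), (0, 1), (0, 6), (0, 7), (3, 0), (3, 1), (3, 6), (3, 7), (4, 0), (4, 1), (4, 6), (4, 7), (7, 0), (7, 1), (7, 6), (7, 7), (8, 0), (8, 1), (8, 6), (8, 7), (11, 0), (11, 1), (11, 6), (11, 7), (12, 0), (12, 1), (12, 6), (12, 7), (15, 0), (15, 1), (15, 6), (15, 7)]

Answer: 32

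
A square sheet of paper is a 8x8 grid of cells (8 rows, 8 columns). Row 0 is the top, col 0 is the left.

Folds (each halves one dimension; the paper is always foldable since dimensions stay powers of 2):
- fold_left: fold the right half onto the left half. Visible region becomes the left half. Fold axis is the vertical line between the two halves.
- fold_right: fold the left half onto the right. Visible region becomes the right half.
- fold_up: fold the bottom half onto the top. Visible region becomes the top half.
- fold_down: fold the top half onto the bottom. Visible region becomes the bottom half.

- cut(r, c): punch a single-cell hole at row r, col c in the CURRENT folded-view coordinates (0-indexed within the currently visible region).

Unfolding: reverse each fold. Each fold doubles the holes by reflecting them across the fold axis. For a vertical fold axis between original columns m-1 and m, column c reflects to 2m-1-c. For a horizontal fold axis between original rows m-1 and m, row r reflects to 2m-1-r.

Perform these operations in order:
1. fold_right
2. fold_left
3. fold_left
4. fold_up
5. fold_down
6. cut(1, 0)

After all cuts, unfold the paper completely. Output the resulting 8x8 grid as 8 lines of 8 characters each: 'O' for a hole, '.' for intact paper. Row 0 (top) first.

Op 1 fold_right: fold axis v@4; visible region now rows[0,8) x cols[4,8) = 8x4
Op 2 fold_left: fold axis v@6; visible region now rows[0,8) x cols[4,6) = 8x2
Op 3 fold_left: fold axis v@5; visible region now rows[0,8) x cols[4,5) = 8x1
Op 4 fold_up: fold axis h@4; visible region now rows[0,4) x cols[4,5) = 4x1
Op 5 fold_down: fold axis h@2; visible region now rows[2,4) x cols[4,5) = 2x1
Op 6 cut(1, 0): punch at orig (3,4); cuts so far [(3, 4)]; region rows[2,4) x cols[4,5) = 2x1
Unfold 1 (reflect across h@2): 2 holes -> [(0, 4), (3, 4)]
Unfold 2 (reflect across h@4): 4 holes -> [(0, 4), (3, 4), (4, 4), (7, 4)]
Unfold 3 (reflect across v@5): 8 holes -> [(0, 4), (0, 5), (3, 4), (3, 5), (4, 4), (4, 5), (7, 4), (7, 5)]
Unfold 4 (reflect across v@6): 16 holes -> [(0, 4), (0, 5), (0, 6), (0, 7), (3, 4), (3, 5), (3, 6), (3, 7), (4, 4), (4, 5), (4, 6), (4, 7), (7, 4), (7, 5), (7, 6), (7, 7)]
Unfold 5 (reflect across v@4): 32 holes -> [(0, 0), (0, 1), (0, 2), (0, 3), (0, 4), (0, 5), (0, 6), (0, 7), (3, 0), (3, 1), (3, 2), (3, 3), (3, 4), (3, 5), (3, 6), (3, 7), (4, 0), (4, 1), (4, 2), (4, 3), (4, 4), (4, 5), (4, 6), (4, 7), (7, 0), (7, 1), (7, 2), (7, 3), (7, 4), (7, 5), (7, 6), (7, 7)]

Answer: OOOOOOOO
........
........
OOOOOOOO
OOOOOOOO
........
........
OOOOOOOO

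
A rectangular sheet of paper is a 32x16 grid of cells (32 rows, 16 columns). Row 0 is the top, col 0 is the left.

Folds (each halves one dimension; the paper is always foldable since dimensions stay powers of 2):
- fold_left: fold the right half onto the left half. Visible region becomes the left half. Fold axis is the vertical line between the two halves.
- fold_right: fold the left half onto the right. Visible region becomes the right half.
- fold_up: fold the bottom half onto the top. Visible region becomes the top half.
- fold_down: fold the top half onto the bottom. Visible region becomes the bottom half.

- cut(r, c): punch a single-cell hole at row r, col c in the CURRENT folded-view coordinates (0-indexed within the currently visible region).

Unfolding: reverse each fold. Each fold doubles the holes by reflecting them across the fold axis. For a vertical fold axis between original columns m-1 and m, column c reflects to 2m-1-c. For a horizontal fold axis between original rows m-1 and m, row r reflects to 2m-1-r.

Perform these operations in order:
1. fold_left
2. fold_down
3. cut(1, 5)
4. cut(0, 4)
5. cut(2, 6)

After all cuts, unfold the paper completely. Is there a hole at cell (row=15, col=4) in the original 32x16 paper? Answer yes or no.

Answer: yes

Derivation:
Op 1 fold_left: fold axis v@8; visible region now rows[0,32) x cols[0,8) = 32x8
Op 2 fold_down: fold axis h@16; visible region now rows[16,32) x cols[0,8) = 16x8
Op 3 cut(1, 5): punch at orig (17,5); cuts so far [(17, 5)]; region rows[16,32) x cols[0,8) = 16x8
Op 4 cut(0, 4): punch at orig (16,4); cuts so far [(16, 4), (17, 5)]; region rows[16,32) x cols[0,8) = 16x8
Op 5 cut(2, 6): punch at orig (18,6); cuts so far [(16, 4), (17, 5), (18, 6)]; region rows[16,32) x cols[0,8) = 16x8
Unfold 1 (reflect across h@16): 6 holes -> [(13, 6), (14, 5), (15, 4), (16, 4), (17, 5), (18, 6)]
Unfold 2 (reflect across v@8): 12 holes -> [(13, 6), (13, 9), (14, 5), (14, 10), (15, 4), (15, 11), (16, 4), (16, 11), (17, 5), (17, 10), (18, 6), (18, 9)]
Holes: [(13, 6), (13, 9), (14, 5), (14, 10), (15, 4), (15, 11), (16, 4), (16, 11), (17, 5), (17, 10), (18, 6), (18, 9)]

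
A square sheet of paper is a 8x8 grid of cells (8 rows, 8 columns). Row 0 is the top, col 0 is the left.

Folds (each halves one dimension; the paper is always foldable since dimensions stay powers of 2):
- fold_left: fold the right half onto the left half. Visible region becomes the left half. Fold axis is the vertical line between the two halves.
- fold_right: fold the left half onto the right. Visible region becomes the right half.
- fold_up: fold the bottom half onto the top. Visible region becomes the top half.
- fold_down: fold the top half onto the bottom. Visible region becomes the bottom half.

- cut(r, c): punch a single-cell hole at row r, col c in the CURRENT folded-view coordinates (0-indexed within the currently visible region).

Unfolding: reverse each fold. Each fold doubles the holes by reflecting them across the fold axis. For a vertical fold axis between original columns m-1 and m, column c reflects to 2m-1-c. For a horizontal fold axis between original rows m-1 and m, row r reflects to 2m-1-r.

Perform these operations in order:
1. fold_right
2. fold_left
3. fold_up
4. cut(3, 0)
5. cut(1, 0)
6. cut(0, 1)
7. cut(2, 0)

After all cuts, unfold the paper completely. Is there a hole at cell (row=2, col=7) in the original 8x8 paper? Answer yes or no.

Answer: yes

Derivation:
Op 1 fold_right: fold axis v@4; visible region now rows[0,8) x cols[4,8) = 8x4
Op 2 fold_left: fold axis v@6; visible region now rows[0,8) x cols[4,6) = 8x2
Op 3 fold_up: fold axis h@4; visible region now rows[0,4) x cols[4,6) = 4x2
Op 4 cut(3, 0): punch at orig (3,4); cuts so far [(3, 4)]; region rows[0,4) x cols[4,6) = 4x2
Op 5 cut(1, 0): punch at orig (1,4); cuts so far [(1, 4), (3, 4)]; region rows[0,4) x cols[4,6) = 4x2
Op 6 cut(0, 1): punch at orig (0,5); cuts so far [(0, 5), (1, 4), (3, 4)]; region rows[0,4) x cols[4,6) = 4x2
Op 7 cut(2, 0): punch at orig (2,4); cuts so far [(0, 5), (1, 4), (2, 4), (3, 4)]; region rows[0,4) x cols[4,6) = 4x2
Unfold 1 (reflect across h@4): 8 holes -> [(0, 5), (1, 4), (2, 4), (3, 4), (4, 4), (5, 4), (6, 4), (7, 5)]
Unfold 2 (reflect across v@6): 16 holes -> [(0, 5), (0, 6), (1, 4), (1, 7), (2, 4), (2, 7), (3, 4), (3, 7), (4, 4), (4, 7), (5, 4), (5, 7), (6, 4), (6, 7), (7, 5), (7, 6)]
Unfold 3 (reflect across v@4): 32 holes -> [(0, 1), (0, 2), (0, 5), (0, 6), (1, 0), (1, 3), (1, 4), (1, 7), (2, 0), (2, 3), (2, 4), (2, 7), (3, 0), (3, 3), (3, 4), (3, 7), (4, 0), (4, 3), (4, 4), (4, 7), (5, 0), (5, 3), (5, 4), (5, 7), (6, 0), (6, 3), (6, 4), (6, 7), (7, 1), (7, 2), (7, 5), (7, 6)]
Holes: [(0, 1), (0, 2), (0, 5), (0, 6), (1, 0), (1, 3), (1, 4), (1, 7), (2, 0), (2, 3), (2, 4), (2, 7), (3, 0), (3, 3), (3, 4), (3, 7), (4, 0), (4, 3), (4, 4), (4, 7), (5, 0), (5, 3), (5, 4), (5, 7), (6, 0), (6, 3), (6, 4), (6, 7), (7, 1), (7, 2), (7, 5), (7, 6)]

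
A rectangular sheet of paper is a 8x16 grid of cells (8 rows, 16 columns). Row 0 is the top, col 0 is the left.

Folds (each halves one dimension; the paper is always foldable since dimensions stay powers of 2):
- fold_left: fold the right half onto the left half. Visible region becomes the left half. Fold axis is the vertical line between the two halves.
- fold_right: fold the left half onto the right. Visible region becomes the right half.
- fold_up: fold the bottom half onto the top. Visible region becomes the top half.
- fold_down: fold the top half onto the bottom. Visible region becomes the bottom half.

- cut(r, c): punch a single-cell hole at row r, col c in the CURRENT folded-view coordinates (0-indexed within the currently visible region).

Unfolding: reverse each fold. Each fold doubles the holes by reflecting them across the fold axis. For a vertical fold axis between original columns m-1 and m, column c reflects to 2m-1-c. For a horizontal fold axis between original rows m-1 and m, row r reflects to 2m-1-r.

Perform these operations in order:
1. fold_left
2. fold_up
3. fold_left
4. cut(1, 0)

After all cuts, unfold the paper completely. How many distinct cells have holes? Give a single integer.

Op 1 fold_left: fold axis v@8; visible region now rows[0,8) x cols[0,8) = 8x8
Op 2 fold_up: fold axis h@4; visible region now rows[0,4) x cols[0,8) = 4x8
Op 3 fold_left: fold axis v@4; visible region now rows[0,4) x cols[0,4) = 4x4
Op 4 cut(1, 0): punch at orig (1,0); cuts so far [(1, 0)]; region rows[0,4) x cols[0,4) = 4x4
Unfold 1 (reflect across v@4): 2 holes -> [(1, 0), (1, 7)]
Unfold 2 (reflect across h@4): 4 holes -> [(1, 0), (1, 7), (6, 0), (6, 7)]
Unfold 3 (reflect across v@8): 8 holes -> [(1, 0), (1, 7), (1, 8), (1, 15), (6, 0), (6, 7), (6, 8), (6, 15)]

Answer: 8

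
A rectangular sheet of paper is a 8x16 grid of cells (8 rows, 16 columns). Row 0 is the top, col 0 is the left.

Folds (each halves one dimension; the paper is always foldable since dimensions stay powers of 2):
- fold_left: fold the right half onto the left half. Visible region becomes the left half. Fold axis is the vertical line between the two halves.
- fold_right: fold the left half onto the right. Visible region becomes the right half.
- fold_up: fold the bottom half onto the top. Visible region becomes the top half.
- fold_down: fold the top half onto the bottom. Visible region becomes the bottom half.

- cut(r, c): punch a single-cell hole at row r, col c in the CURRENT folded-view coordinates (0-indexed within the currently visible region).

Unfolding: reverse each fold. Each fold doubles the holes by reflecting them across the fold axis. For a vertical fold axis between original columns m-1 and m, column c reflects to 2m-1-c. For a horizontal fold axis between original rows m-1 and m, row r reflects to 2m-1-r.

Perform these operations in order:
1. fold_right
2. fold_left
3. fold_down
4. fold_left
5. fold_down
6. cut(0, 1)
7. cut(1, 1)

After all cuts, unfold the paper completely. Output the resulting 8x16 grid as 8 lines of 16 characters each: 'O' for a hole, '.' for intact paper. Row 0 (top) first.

Op 1 fold_right: fold axis v@8; visible region now rows[0,8) x cols[8,16) = 8x8
Op 2 fold_left: fold axis v@12; visible region now rows[0,8) x cols[8,12) = 8x4
Op 3 fold_down: fold axis h@4; visible region now rows[4,8) x cols[8,12) = 4x4
Op 4 fold_left: fold axis v@10; visible region now rows[4,8) x cols[8,10) = 4x2
Op 5 fold_down: fold axis h@6; visible region now rows[6,8) x cols[8,10) = 2x2
Op 6 cut(0, 1): punch at orig (6,9); cuts so far [(6, 9)]; region rows[6,8) x cols[8,10) = 2x2
Op 7 cut(1, 1): punch at orig (7,9); cuts so far [(6, 9), (7, 9)]; region rows[6,8) x cols[8,10) = 2x2
Unfold 1 (reflect across h@6): 4 holes -> [(4, 9), (5, 9), (6, 9), (7, 9)]
Unfold 2 (reflect across v@10): 8 holes -> [(4, 9), (4, 10), (5, 9), (5, 10), (6, 9), (6, 10), (7, 9), (7, 10)]
Unfold 3 (reflect across h@4): 16 holes -> [(0, 9), (0, 10), (1, 9), (1, 10), (2, 9), (2, 10), (3, 9), (3, 10), (4, 9), (4, 10), (5, 9), (5, 10), (6, 9), (6, 10), (7, 9), (7, 10)]
Unfold 4 (reflect across v@12): 32 holes -> [(0, 9), (0, 10), (0, 13), (0, 14), (1, 9), (1, 10), (1, 13), (1, 14), (2, 9), (2, 10), (2, 13), (2, 14), (3, 9), (3, 10), (3, 13), (3, 14), (4, 9), (4, 10), (4, 13), (4, 14), (5, 9), (5, 10), (5, 13), (5, 14), (6, 9), (6, 10), (6, 13), (6, 14), (7, 9), (7, 10), (7, 13), (7, 14)]
Unfold 5 (reflect across v@8): 64 holes -> [(0, 1), (0, 2), (0, 5), (0, 6), (0, 9), (0, 10), (0, 13), (0, 14), (1, 1), (1, 2), (1, 5), (1, 6), (1, 9), (1, 10), (1, 13), (1, 14), (2, 1), (2, 2), (2, 5), (2, 6), (2, 9), (2, 10), (2, 13), (2, 14), (3, 1), (3, 2), (3, 5), (3, 6), (3, 9), (3, 10), (3, 13), (3, 14), (4, 1), (4, 2), (4, 5), (4, 6), (4, 9), (4, 10), (4, 13), (4, 14), (5, 1), (5, 2), (5, 5), (5, 6), (5, 9), (5, 10), (5, 13), (5, 14), (6, 1), (6, 2), (6, 5), (6, 6), (6, 9), (6, 10), (6, 13), (6, 14), (7, 1), (7, 2), (7, 5), (7, 6), (7, 9), (7, 10), (7, 13), (7, 14)]

Answer: .OO..OO..OO..OO.
.OO..OO..OO..OO.
.OO..OO..OO..OO.
.OO..OO..OO..OO.
.OO..OO..OO..OO.
.OO..OO..OO..OO.
.OO..OO..OO..OO.
.OO..OO..OO..OO.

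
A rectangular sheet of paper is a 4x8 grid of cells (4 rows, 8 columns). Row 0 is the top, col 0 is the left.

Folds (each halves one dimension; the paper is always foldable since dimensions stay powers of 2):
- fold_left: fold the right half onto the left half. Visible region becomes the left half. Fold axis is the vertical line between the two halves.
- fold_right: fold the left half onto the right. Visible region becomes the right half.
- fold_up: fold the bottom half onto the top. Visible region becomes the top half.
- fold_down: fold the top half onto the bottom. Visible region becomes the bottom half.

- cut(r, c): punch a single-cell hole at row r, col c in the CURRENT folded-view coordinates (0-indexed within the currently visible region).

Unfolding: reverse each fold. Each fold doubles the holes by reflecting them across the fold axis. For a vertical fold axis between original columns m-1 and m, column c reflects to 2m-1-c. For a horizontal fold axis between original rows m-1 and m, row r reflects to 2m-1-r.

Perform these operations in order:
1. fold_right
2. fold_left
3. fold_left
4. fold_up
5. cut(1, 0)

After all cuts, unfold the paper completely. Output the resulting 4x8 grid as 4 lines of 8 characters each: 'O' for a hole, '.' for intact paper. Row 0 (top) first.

Op 1 fold_right: fold axis v@4; visible region now rows[0,4) x cols[4,8) = 4x4
Op 2 fold_left: fold axis v@6; visible region now rows[0,4) x cols[4,6) = 4x2
Op 3 fold_left: fold axis v@5; visible region now rows[0,4) x cols[4,5) = 4x1
Op 4 fold_up: fold axis h@2; visible region now rows[0,2) x cols[4,5) = 2x1
Op 5 cut(1, 0): punch at orig (1,4); cuts so far [(1, 4)]; region rows[0,2) x cols[4,5) = 2x1
Unfold 1 (reflect across h@2): 2 holes -> [(1, 4), (2, 4)]
Unfold 2 (reflect across v@5): 4 holes -> [(1, 4), (1, 5), (2, 4), (2, 5)]
Unfold 3 (reflect across v@6): 8 holes -> [(1, 4), (1, 5), (1, 6), (1, 7), (2, 4), (2, 5), (2, 6), (2, 7)]
Unfold 4 (reflect across v@4): 16 holes -> [(1, 0), (1, 1), (1, 2), (1, 3), (1, 4), (1, 5), (1, 6), (1, 7), (2, 0), (2, 1), (2, 2), (2, 3), (2, 4), (2, 5), (2, 6), (2, 7)]

Answer: ........
OOOOOOOO
OOOOOOOO
........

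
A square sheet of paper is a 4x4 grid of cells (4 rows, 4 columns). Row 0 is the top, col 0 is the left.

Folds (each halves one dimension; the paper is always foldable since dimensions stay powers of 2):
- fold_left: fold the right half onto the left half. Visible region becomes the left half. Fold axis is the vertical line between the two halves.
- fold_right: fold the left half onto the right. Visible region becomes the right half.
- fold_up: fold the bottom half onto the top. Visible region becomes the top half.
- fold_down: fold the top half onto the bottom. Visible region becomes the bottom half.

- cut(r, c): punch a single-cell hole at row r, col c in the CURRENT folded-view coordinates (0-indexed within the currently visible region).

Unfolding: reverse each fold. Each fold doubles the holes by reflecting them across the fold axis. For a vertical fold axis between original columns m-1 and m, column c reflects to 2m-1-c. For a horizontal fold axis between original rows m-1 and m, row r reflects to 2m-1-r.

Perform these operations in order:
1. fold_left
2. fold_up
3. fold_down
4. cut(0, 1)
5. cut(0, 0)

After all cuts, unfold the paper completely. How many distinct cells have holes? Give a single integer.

Answer: 16

Derivation:
Op 1 fold_left: fold axis v@2; visible region now rows[0,4) x cols[0,2) = 4x2
Op 2 fold_up: fold axis h@2; visible region now rows[0,2) x cols[0,2) = 2x2
Op 3 fold_down: fold axis h@1; visible region now rows[1,2) x cols[0,2) = 1x2
Op 4 cut(0, 1): punch at orig (1,1); cuts so far [(1, 1)]; region rows[1,2) x cols[0,2) = 1x2
Op 5 cut(0, 0): punch at orig (1,0); cuts so far [(1, 0), (1, 1)]; region rows[1,2) x cols[0,2) = 1x2
Unfold 1 (reflect across h@1): 4 holes -> [(0, 0), (0, 1), (1, 0), (1, 1)]
Unfold 2 (reflect across h@2): 8 holes -> [(0, 0), (0, 1), (1, 0), (1, 1), (2, 0), (2, 1), (3, 0), (3, 1)]
Unfold 3 (reflect across v@2): 16 holes -> [(0, 0), (0, 1), (0, 2), (0, 3), (1, 0), (1, 1), (1, 2), (1, 3), (2, 0), (2, 1), (2, 2), (2, 3), (3, 0), (3, 1), (3, 2), (3, 3)]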